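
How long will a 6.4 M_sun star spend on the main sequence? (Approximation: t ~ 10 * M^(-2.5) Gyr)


t = 10 * M^(-2.5) = 10 * 6.4^(-2.5) = 0.0965

0.0965 Gyr


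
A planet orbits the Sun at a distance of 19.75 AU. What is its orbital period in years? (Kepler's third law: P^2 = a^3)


P = a^(3/2) = 19.75^1.5 = 87.7709

87.7709 years


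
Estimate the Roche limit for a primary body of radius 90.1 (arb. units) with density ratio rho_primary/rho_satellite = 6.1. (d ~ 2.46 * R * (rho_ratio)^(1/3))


d_Roche = 2.46 * 90.1 * 6.1^(1/3) = 404.9827

404.9827


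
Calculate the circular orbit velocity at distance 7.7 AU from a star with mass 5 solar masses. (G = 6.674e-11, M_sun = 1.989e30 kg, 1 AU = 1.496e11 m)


v = sqrt(GM/r) = sqrt(6.674e-11 * 9.945e+30 / 1.152e+12) = 24004.0397

24004.0397 m/s


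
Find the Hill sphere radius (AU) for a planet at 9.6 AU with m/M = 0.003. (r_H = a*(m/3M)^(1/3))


r_H = a * (m/3M)^(1/3) = 9.6 * (0.003/3)^(1/3) = 0.96

0.96 AU


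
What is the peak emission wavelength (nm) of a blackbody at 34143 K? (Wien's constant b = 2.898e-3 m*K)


lam_max = b / T = 2.898e-3 / 34143 = 8.488e-08 m = 84.8783 nm

84.8783 nm


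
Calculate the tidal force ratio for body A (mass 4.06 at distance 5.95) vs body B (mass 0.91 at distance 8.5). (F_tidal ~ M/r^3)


Ratio = (M1/r1^3) / (M2/r2^3) = (4.06/5.95^3) / (0.91/8.5^3) = 13.0074

13.0074


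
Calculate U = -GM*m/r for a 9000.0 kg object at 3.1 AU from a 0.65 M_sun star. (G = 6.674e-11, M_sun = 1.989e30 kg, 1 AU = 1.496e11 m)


M = 0.65 * 1.989e30 kg = 1.29285e+30 kg; r = 3.1 AU * 1.496e11 m/AU = 4.6376e+11 m. U = -GM*m/r = -(6.674e-11 * 1.29285e+30 * 9000.0) / 4.6376e+11 = -1.674e+12

-1.674e+12 J


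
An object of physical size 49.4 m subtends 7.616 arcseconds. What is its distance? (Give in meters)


D = size / theta_rad, theta_rad = 7.616 * pi/(180*3600) = 3.692e-05, D = 1.338e+06

1.338e+06 m


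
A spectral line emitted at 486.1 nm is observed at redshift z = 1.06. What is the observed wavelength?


lam_obs = lam_emit * (1 + z) = 486.1 * (1 + 1.06) = 1001.366

1001.366 nm


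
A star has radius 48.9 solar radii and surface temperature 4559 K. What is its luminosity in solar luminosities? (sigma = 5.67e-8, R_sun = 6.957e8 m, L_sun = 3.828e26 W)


R = 48.9 * 6.957e8 m = 3.401973e+10 m. L = 4*pi*R^2*sigma*T^4 = 4*pi*(3.401973e+10)^2 * 5.67e-8 * 4559^4 = 3.562320718e+29 W. L/L_sun = 3.562320718e+29 / 3.828e26 = 930.5958

930.5958 L_sun


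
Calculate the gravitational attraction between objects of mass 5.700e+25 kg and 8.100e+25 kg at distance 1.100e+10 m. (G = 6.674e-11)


F = G*m1*m2/r^2 = 6.674e-11 * 5.700e+25 * 8.100e+25 / (1.100e+10)^2 = 6.674e-11 * 4.617e+51 / 1.210e+20 = 2.547e+21

2.547e+21 N


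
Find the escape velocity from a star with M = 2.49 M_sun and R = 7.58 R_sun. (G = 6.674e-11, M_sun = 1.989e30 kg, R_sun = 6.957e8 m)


M = 2.49 * 1.989e30 kg = 4.95261e+30 kg; R = 7.58 * 6.957e8 m = 5.273406e+09 m. v_esc = sqrt(2GM/R) = sqrt(2 * 6.674e-11 * 4.95261e+30 / 5.273406e+09) = 354062.1968

354062.1968 m/s


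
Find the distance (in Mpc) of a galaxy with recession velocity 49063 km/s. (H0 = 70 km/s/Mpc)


d = v / H0 = 49063 / 70 = 700.9

700.9 Mpc


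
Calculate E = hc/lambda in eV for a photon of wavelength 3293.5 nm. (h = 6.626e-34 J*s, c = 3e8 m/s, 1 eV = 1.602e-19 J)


E = hc/lambda = 6.626e-34 * 3e8 / 3.294e-06 = 6.036e-20 J = 0.3767 eV

0.3767 eV


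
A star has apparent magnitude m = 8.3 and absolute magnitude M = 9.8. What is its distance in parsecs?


d = 10^((m - M + 5)/5) = 10^((8.3 - 9.8 + 5)/5) = 5.0119

5.0119 pc


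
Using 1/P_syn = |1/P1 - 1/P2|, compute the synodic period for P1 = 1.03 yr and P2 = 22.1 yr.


1/P_syn = |1/P1 - 1/P2| = |1/1.03 - 1/22.1| => P_syn = 1.0804

1.0804 years


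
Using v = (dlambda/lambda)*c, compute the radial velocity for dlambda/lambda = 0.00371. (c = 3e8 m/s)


v = (dlambda/lambda) * c = 0.00371 * 3e8 = 1.113e+06

1.113e+06 m/s


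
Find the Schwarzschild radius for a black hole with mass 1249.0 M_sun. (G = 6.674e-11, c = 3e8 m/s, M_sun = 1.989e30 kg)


M = 1249.0 * 1.989e30 kg = 2.484261e+33 kg. rs = 2GM/c^2 = 2 * 6.674e-11 * 2.484261e+33 / (3e8)^2 = 3.684e+06

3.684e+06 m


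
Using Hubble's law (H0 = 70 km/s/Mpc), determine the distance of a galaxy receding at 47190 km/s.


d = v / H0 = 47190 / 70 = 674.1429

674.1429 Mpc


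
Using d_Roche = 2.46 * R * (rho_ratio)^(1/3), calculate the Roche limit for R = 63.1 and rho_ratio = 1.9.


d_Roche = 2.46 * 63.1 * 1.9^(1/3) = 192.2571

192.2571


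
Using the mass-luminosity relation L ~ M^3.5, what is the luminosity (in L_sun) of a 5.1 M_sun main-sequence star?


L/L_sun = (M/M_sun)^3.5 = 5.1^3.5 = 299.5681

299.5681 L_sun


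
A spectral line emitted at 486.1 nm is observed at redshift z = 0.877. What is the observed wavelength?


lam_obs = lam_emit * (1 + z) = 486.1 * (1 + 0.877) = 912.4097

912.4097 nm


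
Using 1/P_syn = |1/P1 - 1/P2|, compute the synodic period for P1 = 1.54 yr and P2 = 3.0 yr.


1/P_syn = |1/P1 - 1/P2| = |1/1.54 - 1/3.0| => P_syn = 3.1644

3.1644 years


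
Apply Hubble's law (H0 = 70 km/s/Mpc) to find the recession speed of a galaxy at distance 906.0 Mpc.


v = H0 * d = 70 * 906.0 = 63420.0

63420.0 km/s


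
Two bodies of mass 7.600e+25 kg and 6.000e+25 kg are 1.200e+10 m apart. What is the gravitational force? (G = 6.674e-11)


F = G*m1*m2/r^2 = 6.674e-11 * 7.600e+25 * 6.000e+25 / (1.200e+10)^2 = 6.674e-11 * 4.560e+51 / 1.440e+20 = 2.113e+21

2.113e+21 N


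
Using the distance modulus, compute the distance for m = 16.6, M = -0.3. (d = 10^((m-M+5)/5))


d = 10^((m - M + 5)/5) = 10^((16.6 - -0.3 + 5)/5) = 23988.3292

23988.3292 pc


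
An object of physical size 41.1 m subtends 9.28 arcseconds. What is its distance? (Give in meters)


D = size / theta_rad, theta_rad = 9.28 * pi/(180*3600) = 4.499e-05, D = 913521.9328

913521.9328 m


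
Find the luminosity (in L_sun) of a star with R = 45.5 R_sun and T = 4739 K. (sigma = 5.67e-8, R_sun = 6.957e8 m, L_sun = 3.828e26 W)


R = 45.5 * 6.957e8 m = 3.165435e+10 m. L = 4*pi*R^2*sigma*T^4 = 4*pi*(3.165435e+10)^2 * 5.67e-8 * 4739^4 = 3.600862663e+29 W. L/L_sun = 3.600862663e+29 / 3.828e26 = 940.6642

940.6642 L_sun


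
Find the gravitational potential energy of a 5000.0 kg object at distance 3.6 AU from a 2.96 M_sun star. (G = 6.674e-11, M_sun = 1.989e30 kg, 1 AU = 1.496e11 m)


M = 2.96 * 1.989e30 kg = 5.88744e+30 kg; r = 3.6 AU * 1.496e11 m/AU = 5.3856e+11 m. U = -GM*m/r = -(6.674e-11 * 5.88744e+30 * 5000.0) / 5.3856e+11 = -3.648e+12

-3.648e+12 J


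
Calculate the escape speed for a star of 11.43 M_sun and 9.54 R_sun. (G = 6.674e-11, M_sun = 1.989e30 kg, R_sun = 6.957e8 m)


M = 11.43 * 1.989e30 kg = 2.273427e+31 kg; R = 9.54 * 6.957e8 m = 6.636978e+09 m. v_esc = sqrt(2GM/R) = sqrt(2 * 6.674e-11 * 2.273427e+31 / 6.636978e+09) = 676181.7059

676181.7059 m/s


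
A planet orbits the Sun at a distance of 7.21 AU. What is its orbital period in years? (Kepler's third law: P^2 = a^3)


P = a^(3/2) = 7.21^1.5 = 19.3599

19.3599 years


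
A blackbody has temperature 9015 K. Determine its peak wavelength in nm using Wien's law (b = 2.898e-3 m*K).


lam_max = b / T = 2.898e-3 / 9015 = 3.215e-07 m = 321.4642 nm

321.4642 nm


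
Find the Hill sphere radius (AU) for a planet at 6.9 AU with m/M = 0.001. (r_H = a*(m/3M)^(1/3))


r_H = a * (m/3M)^(1/3) = 6.9 * (0.001/3)^(1/3) = 0.4784

0.4784 AU


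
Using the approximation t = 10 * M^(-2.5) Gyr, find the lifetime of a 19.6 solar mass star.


t = 10 * M^(-2.5) = 10 * 19.6^(-2.5) = 0.0059

0.0059 Gyr


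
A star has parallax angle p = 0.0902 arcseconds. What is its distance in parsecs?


d = 1/p = 1/0.0902 = 11.0865

11.0865 pc


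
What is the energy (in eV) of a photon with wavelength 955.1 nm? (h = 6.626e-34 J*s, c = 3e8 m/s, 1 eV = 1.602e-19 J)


E = hc/lambda = 6.626e-34 * 3e8 / 9.551e-07 = 2.081e-19 J = 1.2992 eV

1.2992 eV


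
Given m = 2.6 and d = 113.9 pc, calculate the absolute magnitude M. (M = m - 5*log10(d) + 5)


M = m - 5*log10(d) + 5 = 2.6 - 5*log10(113.9) + 5 = -2.6826

-2.6826


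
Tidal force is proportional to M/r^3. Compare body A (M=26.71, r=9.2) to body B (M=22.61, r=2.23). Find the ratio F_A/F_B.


Ratio = (M1/r1^3) / (M2/r2^3) = (26.71/9.2^3) / (22.61/2.23^3) = 0.0168

0.0168


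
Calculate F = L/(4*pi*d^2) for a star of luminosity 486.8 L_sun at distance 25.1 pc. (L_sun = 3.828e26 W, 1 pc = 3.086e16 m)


F = L / (4*pi*d^2) = 1.863e+29 / (4*pi*(7.746e+17)^2) = 2.472e-08

2.472e-08 W/m^2


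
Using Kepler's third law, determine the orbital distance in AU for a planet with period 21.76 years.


a = P^(2/3) = 21.76^(2/3) = 7.7942

7.7942 AU


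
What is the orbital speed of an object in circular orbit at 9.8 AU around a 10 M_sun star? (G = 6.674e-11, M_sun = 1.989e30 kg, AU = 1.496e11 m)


v = sqrt(GM/r) = sqrt(6.674e-11 * 1.989e+31 / 1.466e+12) = 30090.6562

30090.6562 m/s


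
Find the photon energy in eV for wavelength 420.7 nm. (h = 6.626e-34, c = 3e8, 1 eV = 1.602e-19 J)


E = hc/lambda = 6.626e-34 * 3e8 / 4.207e-07 = 4.725e-19 J = 2.9494 eV

2.9494 eV


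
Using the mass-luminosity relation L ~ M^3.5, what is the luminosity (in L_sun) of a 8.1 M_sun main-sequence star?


L/L_sun = (M/M_sun)^3.5 = 8.1^3.5 = 1512.5076

1512.5076 L_sun


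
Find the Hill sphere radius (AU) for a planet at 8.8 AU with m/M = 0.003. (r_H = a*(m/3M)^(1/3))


r_H = a * (m/3M)^(1/3) = 8.8 * (0.003/3)^(1/3) = 0.88

0.88 AU


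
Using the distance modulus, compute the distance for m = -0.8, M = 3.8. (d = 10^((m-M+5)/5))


d = 10^((m - M + 5)/5) = 10^((-0.8 - 3.8 + 5)/5) = 1.2023

1.2023 pc


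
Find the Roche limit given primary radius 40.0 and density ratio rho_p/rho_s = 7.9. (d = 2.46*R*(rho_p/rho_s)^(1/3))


d_Roche = 2.46 * 40.0 * 7.9^(1/3) = 195.9766

195.9766


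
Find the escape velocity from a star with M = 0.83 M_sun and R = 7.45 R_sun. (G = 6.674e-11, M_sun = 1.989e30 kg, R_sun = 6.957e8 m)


M = 0.83 * 1.989e30 kg = 1.65087e+30 kg; R = 7.45 * 6.957e8 m = 5.182965e+09 m. v_esc = sqrt(2GM/R) = sqrt(2 * 6.674e-11 * 1.65087e+30 / 5.182965e+09) = 206193.7033

206193.7033 m/s


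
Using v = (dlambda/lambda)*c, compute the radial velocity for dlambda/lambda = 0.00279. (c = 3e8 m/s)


v = (dlambda/lambda) * c = 0.00279 * 3e8 = 837000.0

837000.0 m/s


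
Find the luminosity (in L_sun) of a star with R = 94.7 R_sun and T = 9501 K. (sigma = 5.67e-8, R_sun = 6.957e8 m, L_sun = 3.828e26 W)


R = 94.7 * 6.957e8 m = 6.588279e+10 m. L = 4*pi*R^2*sigma*T^4 = 4*pi*(6.588279e+10)^2 * 5.67e-8 * 9501^4 = 2.520079027e+31 W. L/L_sun = 2.520079027e+31 / 3.828e26 = 65832.7854

65832.7854 L_sun


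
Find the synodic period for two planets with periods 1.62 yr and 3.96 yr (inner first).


1/P_syn = |1/P1 - 1/P2| = |1/1.62 - 1/3.96| => P_syn = 2.7415

2.7415 years


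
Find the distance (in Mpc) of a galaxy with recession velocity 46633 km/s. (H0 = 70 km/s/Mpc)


d = v / H0 = 46633 / 70 = 666.1857

666.1857 Mpc


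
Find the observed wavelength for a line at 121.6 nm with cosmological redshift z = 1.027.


lam_obs = lam_emit * (1 + z) = 121.6 * (1 + 1.027) = 246.4832

246.4832 nm


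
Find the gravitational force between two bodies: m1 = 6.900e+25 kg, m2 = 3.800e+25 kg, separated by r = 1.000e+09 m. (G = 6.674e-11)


F = G*m1*m2/r^2 = 6.674e-11 * 6.900e+25 * 3.800e+25 / (1.000e+09)^2 = 6.674e-11 * 2.622e+51 / 1.000e+18 = 1.750e+23

1.750e+23 N


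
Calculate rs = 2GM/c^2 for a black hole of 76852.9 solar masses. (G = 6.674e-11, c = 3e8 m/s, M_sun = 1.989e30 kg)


M = 76852.9 * 1.989e30 kg = 1.528604181e+35 kg. rs = 2GM/c^2 = 2 * 6.674e-11 * 1.528604181e+35 / (3e8)^2 = 2.267e+08

2.267e+08 m


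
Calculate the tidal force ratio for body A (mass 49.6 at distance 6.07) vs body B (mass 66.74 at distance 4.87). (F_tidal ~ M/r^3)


Ratio = (M1/r1^3) / (M2/r2^3) = (49.6/6.07^3) / (66.74/4.87^3) = 0.3838

0.3838


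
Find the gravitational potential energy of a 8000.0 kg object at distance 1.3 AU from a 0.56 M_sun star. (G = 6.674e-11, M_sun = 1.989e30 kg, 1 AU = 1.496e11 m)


M = 0.56 * 1.989e30 kg = 1.11384e+30 kg; r = 1.3 AU * 1.496e11 m/AU = 1.9448e+11 m. U = -GM*m/r = -(6.674e-11 * 1.11384e+30 * 8000.0) / 1.9448e+11 = -3.058e+12

-3.058e+12 J


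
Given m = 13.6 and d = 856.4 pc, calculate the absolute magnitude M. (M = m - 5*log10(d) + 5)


M = m - 5*log10(d) + 5 = 13.6 - 5*log10(856.4) + 5 = 3.9366

3.9366


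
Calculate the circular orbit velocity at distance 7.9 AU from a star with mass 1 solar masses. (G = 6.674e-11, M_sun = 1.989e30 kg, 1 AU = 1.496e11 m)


v = sqrt(GM/r) = sqrt(6.674e-11 * 1.989e+30 / 1.182e+12) = 10598.1766

10598.1766 m/s


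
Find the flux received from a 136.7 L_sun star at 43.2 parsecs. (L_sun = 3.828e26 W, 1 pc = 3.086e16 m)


F = L / (4*pi*d^2) = 5.233e+28 / (4*pi*(1.333e+18)^2) = 2.343e-09

2.343e-09 W/m^2


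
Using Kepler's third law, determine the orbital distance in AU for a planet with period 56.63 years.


a = P^(2/3) = 56.63^(2/3) = 14.7468

14.7468 AU


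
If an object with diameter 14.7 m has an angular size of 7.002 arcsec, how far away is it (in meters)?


D = size / theta_rad, theta_rad = 7.002 * pi/(180*3600) = 3.395e-05, D = 433032.3696

433032.3696 m


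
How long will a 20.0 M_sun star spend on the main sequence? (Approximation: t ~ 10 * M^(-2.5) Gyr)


t = 10 * M^(-2.5) = 10 * 20.0^(-2.5) = 0.0056

0.0056 Gyr


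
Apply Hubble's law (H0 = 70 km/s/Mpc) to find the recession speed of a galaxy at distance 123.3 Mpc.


v = H0 * d = 70 * 123.3 = 8631.0

8631.0 km/s


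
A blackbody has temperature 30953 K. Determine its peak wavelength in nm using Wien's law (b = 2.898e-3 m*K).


lam_max = b / T = 2.898e-3 / 30953 = 9.363e-08 m = 93.6258 nm

93.6258 nm


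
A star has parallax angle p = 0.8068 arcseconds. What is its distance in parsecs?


d = 1/p = 1/0.8068 = 1.2395

1.2395 pc


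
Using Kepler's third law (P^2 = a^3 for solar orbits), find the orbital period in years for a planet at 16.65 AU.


P = a^(3/2) = 16.65^1.5 = 67.9393

67.9393 years


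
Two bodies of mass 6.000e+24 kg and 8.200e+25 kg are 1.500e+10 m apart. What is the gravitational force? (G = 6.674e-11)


F = G*m1*m2/r^2 = 6.674e-11 * 6.000e+24 * 8.200e+25 / (1.500e+10)^2 = 6.674e-11 * 4.920e+50 / 2.250e+20 = 1.459e+20

1.459e+20 N


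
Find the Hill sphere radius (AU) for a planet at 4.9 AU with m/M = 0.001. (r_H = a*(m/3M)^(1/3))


r_H = a * (m/3M)^(1/3) = 4.9 * (0.001/3)^(1/3) = 0.3397

0.3397 AU


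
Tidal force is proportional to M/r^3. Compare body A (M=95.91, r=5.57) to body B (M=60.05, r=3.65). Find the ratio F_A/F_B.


Ratio = (M1/r1^3) / (M2/r2^3) = (95.91/5.57^3) / (60.05/3.65^3) = 0.4494

0.4494


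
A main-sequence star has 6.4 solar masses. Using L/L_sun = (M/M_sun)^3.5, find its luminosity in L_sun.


L/L_sun = (M/M_sun)^3.5 = 6.4^3.5 = 663.1777

663.1777 L_sun


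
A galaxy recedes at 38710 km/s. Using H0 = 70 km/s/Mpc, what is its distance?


d = v / H0 = 38710 / 70 = 553.0

553.0 Mpc


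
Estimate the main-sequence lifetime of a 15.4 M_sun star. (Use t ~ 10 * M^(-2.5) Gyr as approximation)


t = 10 * M^(-2.5) = 10 * 15.4^(-2.5) = 0.0107

0.0107 Gyr


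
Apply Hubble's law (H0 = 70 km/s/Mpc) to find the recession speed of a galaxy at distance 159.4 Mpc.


v = H0 * d = 70 * 159.4 = 11158.0

11158.0 km/s


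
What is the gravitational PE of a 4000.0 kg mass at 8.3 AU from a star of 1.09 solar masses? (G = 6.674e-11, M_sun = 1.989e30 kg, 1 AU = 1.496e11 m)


M = 1.09 * 1.989e30 kg = 2.16801e+30 kg; r = 8.3 AU * 1.496e11 m/AU = 1.24168e+12 m. U = -GM*m/r = -(6.674e-11 * 2.16801e+30 * 4000.0) / 1.24168e+12 = -4.661e+11

-4.661e+11 J


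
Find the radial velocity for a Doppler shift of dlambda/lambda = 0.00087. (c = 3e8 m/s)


v = (dlambda/lambda) * c = 0.00087 * 3e8 = 261000.0

261000.0 m/s


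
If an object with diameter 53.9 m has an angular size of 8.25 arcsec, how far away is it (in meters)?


D = size / theta_rad, theta_rad = 8.25 * pi/(180*3600) = 4.000e-05, D = 1.348e+06

1.348e+06 m


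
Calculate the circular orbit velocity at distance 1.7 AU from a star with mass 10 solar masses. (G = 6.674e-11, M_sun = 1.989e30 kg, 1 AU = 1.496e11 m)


v = sqrt(GM/r) = sqrt(6.674e-11 * 1.989e+31 / 2.543e+11) = 72247.0694

72247.0694 m/s


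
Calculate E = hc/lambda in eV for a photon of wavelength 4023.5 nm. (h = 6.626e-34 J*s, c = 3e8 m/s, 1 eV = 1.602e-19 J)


E = hc/lambda = 6.626e-34 * 3e8 / 4.024e-06 = 4.940e-20 J = 0.3084 eV

0.3084 eV


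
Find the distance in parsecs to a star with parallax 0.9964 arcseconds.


d = 1/p = 1/0.9964 = 1.0036

1.0036 pc


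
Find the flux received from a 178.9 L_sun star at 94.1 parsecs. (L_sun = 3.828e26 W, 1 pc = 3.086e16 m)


F = L / (4*pi*d^2) = 6.848e+28 / (4*pi*(2.904e+18)^2) = 6.463e-10

6.463e-10 W/m^2


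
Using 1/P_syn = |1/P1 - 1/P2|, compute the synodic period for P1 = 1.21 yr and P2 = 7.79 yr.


1/P_syn = |1/P1 - 1/P2| = |1/1.21 - 1/7.79| => P_syn = 1.4325

1.4325 years


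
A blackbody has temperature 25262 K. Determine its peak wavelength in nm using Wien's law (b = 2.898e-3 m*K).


lam_max = b / T = 2.898e-3 / 25262 = 1.147e-07 m = 114.7178 nm

114.7178 nm


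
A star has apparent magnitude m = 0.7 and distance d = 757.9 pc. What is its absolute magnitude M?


M = m - 5*log10(d) + 5 = 0.7 - 5*log10(757.9) + 5 = -8.6981

-8.6981


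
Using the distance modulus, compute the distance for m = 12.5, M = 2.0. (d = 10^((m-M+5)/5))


d = 10^((m - M + 5)/5) = 10^((12.5 - 2.0 + 5)/5) = 1258.9254

1258.9254 pc


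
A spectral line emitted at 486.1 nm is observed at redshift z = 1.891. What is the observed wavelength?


lam_obs = lam_emit * (1 + z) = 486.1 * (1 + 1.891) = 1405.3151

1405.3151 nm


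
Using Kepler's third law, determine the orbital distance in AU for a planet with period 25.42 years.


a = P^(2/3) = 25.42^(2/3) = 8.6454

8.6454 AU


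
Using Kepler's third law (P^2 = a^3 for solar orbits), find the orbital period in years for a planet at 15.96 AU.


P = a^(3/2) = 15.96^1.5 = 63.7602

63.7602 years


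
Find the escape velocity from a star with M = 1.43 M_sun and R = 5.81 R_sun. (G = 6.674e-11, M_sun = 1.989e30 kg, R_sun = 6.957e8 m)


M = 1.43 * 1.989e30 kg = 2.84427e+30 kg; R = 5.81 * 6.957e8 m = 4.042017e+09 m. v_esc = sqrt(2GM/R) = sqrt(2 * 6.674e-11 * 2.84427e+30 / 4.042017e+09) = 306474.5679

306474.5679 m/s


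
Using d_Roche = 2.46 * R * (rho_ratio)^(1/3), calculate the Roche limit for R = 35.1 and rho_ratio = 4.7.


d_Roche = 2.46 * 35.1 * 4.7^(1/3) = 144.6355

144.6355


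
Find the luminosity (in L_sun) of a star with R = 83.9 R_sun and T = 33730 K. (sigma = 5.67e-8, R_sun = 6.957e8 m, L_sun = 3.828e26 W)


R = 83.9 * 6.957e8 m = 5.836923e+10 m. L = 4*pi*R^2*sigma*T^4 = 4*pi*(5.836923e+10)^2 * 5.67e-8 * 33730^4 = 3.142144953e+33 W. L/L_sun = 3.142144953e+33 / 3.828e26 = 8.208e+06

8.208e+06 L_sun


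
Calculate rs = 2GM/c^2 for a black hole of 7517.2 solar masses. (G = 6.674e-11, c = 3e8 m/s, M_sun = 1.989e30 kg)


M = 7517.2 * 1.989e30 kg = 1.49517108e+34 kg. rs = 2GM/c^2 = 2 * 6.674e-11 * 1.49517108e+34 / (3e8)^2 = 2.218e+07

2.218e+07 m


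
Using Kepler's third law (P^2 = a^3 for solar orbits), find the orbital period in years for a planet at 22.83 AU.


P = a^(3/2) = 22.83^1.5 = 109.0835

109.0835 years


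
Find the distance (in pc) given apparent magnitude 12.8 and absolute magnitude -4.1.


d = 10^((m - M + 5)/5) = 10^((12.8 - -4.1 + 5)/5) = 23988.3292

23988.3292 pc


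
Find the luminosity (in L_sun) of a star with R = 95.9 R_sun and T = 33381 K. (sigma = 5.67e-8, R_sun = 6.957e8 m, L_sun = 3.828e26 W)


R = 95.9 * 6.957e8 m = 6.671763e+10 m. L = 4*pi*R^2*sigma*T^4 = 4*pi*(6.671763e+10)^2 * 5.67e-8 * 33381^4 = 3.937961946e+33 W. L/L_sun = 3.937961946e+33 / 3.828e26 = 1.029e+07

1.029e+07 L_sun


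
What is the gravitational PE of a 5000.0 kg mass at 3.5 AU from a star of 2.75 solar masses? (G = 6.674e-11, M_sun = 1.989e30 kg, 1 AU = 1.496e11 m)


M = 2.75 * 1.989e30 kg = 5.46975e+30 kg; r = 3.5 AU * 1.496e11 m/AU = 5.236e+11 m. U = -GM*m/r = -(6.674e-11 * 5.46975e+30 * 5000.0) / 5.236e+11 = -3.486e+12

-3.486e+12 J


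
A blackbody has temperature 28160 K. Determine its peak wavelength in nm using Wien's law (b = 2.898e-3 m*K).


lam_max = b / T = 2.898e-3 / 28160 = 1.029e-07 m = 102.9119 nm

102.9119 nm


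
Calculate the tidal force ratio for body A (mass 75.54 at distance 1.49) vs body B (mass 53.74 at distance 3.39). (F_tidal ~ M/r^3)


Ratio = (M1/r1^3) / (M2/r2^3) = (75.54/1.49^3) / (53.74/3.39^3) = 16.5546

16.5546


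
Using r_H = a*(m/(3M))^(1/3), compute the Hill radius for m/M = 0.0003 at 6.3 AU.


r_H = a * (m/3M)^(1/3) = 6.3 * (0.0003/3)^(1/3) = 0.2924

0.2924 AU


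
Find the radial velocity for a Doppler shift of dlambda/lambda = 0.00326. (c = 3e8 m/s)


v = (dlambda/lambda) * c = 0.00326 * 3e8 = 978000.0

978000.0 m/s


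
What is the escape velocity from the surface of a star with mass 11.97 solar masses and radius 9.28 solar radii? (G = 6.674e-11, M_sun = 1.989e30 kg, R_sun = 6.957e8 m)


M = 11.97 * 1.989e30 kg = 2.380833e+31 kg; R = 9.28 * 6.957e8 m = 6.456096e+09 m. v_esc = sqrt(2GM/R) = sqrt(2 * 6.674e-11 * 2.380833e+31 / 6.456096e+09) = 701596.7619

701596.7619 m/s


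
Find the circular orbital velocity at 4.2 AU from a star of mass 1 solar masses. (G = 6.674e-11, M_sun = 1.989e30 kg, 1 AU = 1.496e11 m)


v = sqrt(GM/r) = sqrt(6.674e-11 * 1.989e+30 / 6.283e+11) = 14535.1678

14535.1678 m/s


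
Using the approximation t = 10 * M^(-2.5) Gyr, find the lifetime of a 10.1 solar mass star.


t = 10 * M^(-2.5) = 10 * 10.1^(-2.5) = 0.0308

0.0308 Gyr


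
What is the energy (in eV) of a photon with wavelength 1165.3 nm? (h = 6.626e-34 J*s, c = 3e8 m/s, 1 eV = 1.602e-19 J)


E = hc/lambda = 6.626e-34 * 3e8 / 1.165e-06 = 1.706e-19 J = 1.0648 eV

1.0648 eV


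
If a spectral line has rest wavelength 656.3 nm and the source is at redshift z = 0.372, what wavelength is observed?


lam_obs = lam_emit * (1 + z) = 656.3 * (1 + 0.372) = 900.4436

900.4436 nm


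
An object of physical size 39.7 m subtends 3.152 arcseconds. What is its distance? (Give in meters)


D = size / theta_rad, theta_rad = 3.152 * pi/(180*3600) = 1.528e-05, D = 2.598e+06

2.598e+06 m


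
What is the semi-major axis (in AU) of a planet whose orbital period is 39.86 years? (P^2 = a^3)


a = P^(2/3) = 39.86^(2/3) = 11.6688

11.6688 AU


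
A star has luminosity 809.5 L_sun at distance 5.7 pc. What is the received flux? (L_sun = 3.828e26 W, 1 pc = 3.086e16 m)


F = L / (4*pi*d^2) = 3.099e+29 / (4*pi*(1.759e+17)^2) = 7.970e-07

7.970e-07 W/m^2


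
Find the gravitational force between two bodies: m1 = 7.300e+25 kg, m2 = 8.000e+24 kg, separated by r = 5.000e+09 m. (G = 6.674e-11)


F = G*m1*m2/r^2 = 6.674e-11 * 7.300e+25 * 8.000e+24 / (5.000e+09)^2 = 6.674e-11 * 5.840e+50 / 2.500e+19 = 1.559e+21

1.559e+21 N


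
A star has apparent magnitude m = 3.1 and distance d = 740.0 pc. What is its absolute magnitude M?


M = m - 5*log10(d) + 5 = 3.1 - 5*log10(740.0) + 5 = -6.2462

-6.2462


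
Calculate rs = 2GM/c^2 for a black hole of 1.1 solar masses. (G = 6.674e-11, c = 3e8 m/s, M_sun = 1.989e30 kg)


M = 1.1 * 1.989e30 kg = 2.1879e+30 kg. rs = 2GM/c^2 = 2 * 6.674e-11 * 2.1879e+30 / (3e8)^2 = 3244.8988

3244.8988 m


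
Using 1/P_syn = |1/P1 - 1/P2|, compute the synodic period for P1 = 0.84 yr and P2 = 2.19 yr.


1/P_syn = |1/P1 - 1/P2| = |1/0.84 - 1/2.19| => P_syn = 1.3627

1.3627 years


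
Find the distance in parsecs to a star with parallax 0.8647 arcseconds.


d = 1/p = 1/0.8647 = 1.1565

1.1565 pc


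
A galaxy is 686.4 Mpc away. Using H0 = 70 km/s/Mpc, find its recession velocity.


v = H0 * d = 70 * 686.4 = 48048.0

48048.0 km/s


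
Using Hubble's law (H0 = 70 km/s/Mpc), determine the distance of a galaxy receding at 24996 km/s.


d = v / H0 = 24996 / 70 = 357.0857

357.0857 Mpc


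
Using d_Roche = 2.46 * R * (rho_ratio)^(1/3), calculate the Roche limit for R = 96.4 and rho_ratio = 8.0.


d_Roche = 2.46 * 96.4 * 8.0^(1/3) = 474.288

474.288


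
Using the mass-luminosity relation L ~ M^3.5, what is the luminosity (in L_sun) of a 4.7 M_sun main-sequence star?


L/L_sun = (M/M_sun)^3.5 = 4.7^3.5 = 225.0829

225.0829 L_sun


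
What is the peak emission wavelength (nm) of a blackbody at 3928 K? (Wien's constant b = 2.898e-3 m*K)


lam_max = b / T = 2.898e-3 / 3928 = 7.378e-07 m = 737.78 nm

737.78 nm


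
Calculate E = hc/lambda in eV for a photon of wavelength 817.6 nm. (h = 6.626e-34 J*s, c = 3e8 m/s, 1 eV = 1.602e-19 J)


E = hc/lambda = 6.626e-34 * 3e8 / 8.176e-07 = 2.431e-19 J = 1.5176 eV

1.5176 eV


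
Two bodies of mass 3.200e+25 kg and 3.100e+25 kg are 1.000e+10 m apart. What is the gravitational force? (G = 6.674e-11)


F = G*m1*m2/r^2 = 6.674e-11 * 3.200e+25 * 3.100e+25 / (1.000e+10)^2 = 6.674e-11 * 9.920e+50 / 1.000e+20 = 6.621e+20

6.621e+20 N


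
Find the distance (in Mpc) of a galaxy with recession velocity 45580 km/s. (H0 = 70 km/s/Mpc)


d = v / H0 = 45580 / 70 = 651.1429

651.1429 Mpc


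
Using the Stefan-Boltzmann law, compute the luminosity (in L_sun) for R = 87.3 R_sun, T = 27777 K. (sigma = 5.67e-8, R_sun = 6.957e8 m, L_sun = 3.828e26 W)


R = 87.3 * 6.957e8 m = 6.073461e+10 m. L = 4*pi*R^2*sigma*T^4 = 4*pi*(6.073461e+10)^2 * 5.67e-8 * 27777^4 = 1.564612416e+33 W. L/L_sun = 1.564612416e+33 / 3.828e26 = 4.087e+06

4.087e+06 L_sun


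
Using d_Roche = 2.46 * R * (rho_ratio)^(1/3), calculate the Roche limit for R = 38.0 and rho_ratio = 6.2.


d_Roche = 2.46 * 38.0 * 6.2^(1/3) = 171.7312

171.7312


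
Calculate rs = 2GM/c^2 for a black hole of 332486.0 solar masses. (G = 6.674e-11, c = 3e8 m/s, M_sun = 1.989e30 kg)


M = 332486.0 * 1.989e30 kg = 6.61314654e+35 kg. rs = 2GM/c^2 = 2 * 6.674e-11 * 6.61314654e+35 / (3e8)^2 = 9.808e+08

9.808e+08 m


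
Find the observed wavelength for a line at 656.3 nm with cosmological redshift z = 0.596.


lam_obs = lam_emit * (1 + z) = 656.3 * (1 + 0.596) = 1047.4548

1047.4548 nm


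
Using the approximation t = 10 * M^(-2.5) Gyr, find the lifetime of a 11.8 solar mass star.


t = 10 * M^(-2.5) = 10 * 11.8^(-2.5) = 0.0209

0.0209 Gyr


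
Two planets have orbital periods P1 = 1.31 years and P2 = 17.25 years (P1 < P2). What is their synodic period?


1/P_syn = |1/P1 - 1/P2| = |1/1.31 - 1/17.25| => P_syn = 1.4177

1.4177 years


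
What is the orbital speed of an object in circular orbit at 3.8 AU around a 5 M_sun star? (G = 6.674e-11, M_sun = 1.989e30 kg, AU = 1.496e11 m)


v = sqrt(GM/r) = sqrt(6.674e-11 * 9.945e+30 / 5.685e+11) = 34169.443

34169.443 m/s


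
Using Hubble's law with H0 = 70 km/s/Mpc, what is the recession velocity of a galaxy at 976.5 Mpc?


v = H0 * d = 70 * 976.5 = 68355.0

68355.0 km/s


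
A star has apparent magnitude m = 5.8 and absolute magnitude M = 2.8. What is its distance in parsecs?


d = 10^((m - M + 5)/5) = 10^((5.8 - 2.8 + 5)/5) = 39.8107

39.8107 pc


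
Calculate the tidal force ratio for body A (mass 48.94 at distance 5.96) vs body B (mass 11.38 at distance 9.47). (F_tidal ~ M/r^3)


Ratio = (M1/r1^3) / (M2/r2^3) = (48.94/5.96^3) / (11.38/9.47^3) = 17.2517

17.2517


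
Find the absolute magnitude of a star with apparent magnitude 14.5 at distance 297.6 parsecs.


M = m - 5*log10(d) + 5 = 14.5 - 5*log10(297.6) + 5 = 7.1318

7.1318


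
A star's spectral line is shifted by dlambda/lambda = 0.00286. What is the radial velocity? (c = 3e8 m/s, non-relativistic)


v = (dlambda/lambda) * c = 0.00286 * 3e8 = 858000.0

858000.0 m/s


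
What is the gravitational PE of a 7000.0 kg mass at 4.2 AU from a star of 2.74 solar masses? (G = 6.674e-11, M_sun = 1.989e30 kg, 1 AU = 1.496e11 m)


M = 2.74 * 1.989e30 kg = 5.44986e+30 kg; r = 4.2 AU * 1.496e11 m/AU = 6.2832e+11 m. U = -GM*m/r = -(6.674e-11 * 5.44986e+30 * 7000.0) / 6.2832e+11 = -4.052e+12

-4.052e+12 J


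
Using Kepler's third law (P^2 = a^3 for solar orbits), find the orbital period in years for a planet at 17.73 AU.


P = a^(3/2) = 17.73^1.5 = 74.6557

74.6557 years


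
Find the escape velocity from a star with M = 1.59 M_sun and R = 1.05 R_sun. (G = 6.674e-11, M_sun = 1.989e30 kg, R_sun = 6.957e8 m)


M = 1.59 * 1.989e30 kg = 3.16251e+30 kg; R = 1.05 * 6.957e8 m = 7.30485e+08 m. v_esc = sqrt(2GM/R) = sqrt(2 * 6.674e-11 * 3.16251e+30 / 7.30485e+08) = 760183.4346

760183.4346 m/s


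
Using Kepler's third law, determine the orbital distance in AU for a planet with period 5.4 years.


a = P^(2/3) = 5.4^(2/3) = 3.078

3.078 AU


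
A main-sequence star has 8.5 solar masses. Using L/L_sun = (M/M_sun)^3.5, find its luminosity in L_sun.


L/L_sun = (M/M_sun)^3.5 = 8.5^3.5 = 1790.4667

1790.4667 L_sun


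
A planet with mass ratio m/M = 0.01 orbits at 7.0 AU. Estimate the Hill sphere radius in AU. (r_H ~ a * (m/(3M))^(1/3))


r_H = a * (m/3M)^(1/3) = 7.0 * (0.01/3)^(1/3) = 1.0457

1.0457 AU


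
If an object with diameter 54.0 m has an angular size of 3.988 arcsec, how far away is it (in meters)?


D = size / theta_rad, theta_rad = 3.988 * pi/(180*3600) = 1.933e-05, D = 2.793e+06

2.793e+06 m


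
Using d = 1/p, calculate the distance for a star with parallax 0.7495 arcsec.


d = 1/p = 1/0.7495 = 1.3342

1.3342 pc


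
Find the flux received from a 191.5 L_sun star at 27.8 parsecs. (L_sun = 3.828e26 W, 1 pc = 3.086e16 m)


F = L / (4*pi*d^2) = 7.331e+28 / (4*pi*(8.579e+17)^2) = 7.926e-09

7.926e-09 W/m^2


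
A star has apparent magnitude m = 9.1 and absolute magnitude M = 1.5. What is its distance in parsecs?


d = 10^((m - M + 5)/5) = 10^((9.1 - 1.5 + 5)/5) = 331.1311

331.1311 pc


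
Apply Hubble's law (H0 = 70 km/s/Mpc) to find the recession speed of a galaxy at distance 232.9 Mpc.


v = H0 * d = 70 * 232.9 = 16303.0

16303.0 km/s


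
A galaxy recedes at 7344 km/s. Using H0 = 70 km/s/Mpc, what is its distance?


d = v / H0 = 7344 / 70 = 104.9143

104.9143 Mpc


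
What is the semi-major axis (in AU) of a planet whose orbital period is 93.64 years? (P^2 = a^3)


a = P^(2/3) = 93.64^(2/3) = 20.6209

20.6209 AU


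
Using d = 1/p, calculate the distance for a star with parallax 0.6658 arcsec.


d = 1/p = 1/0.6658 = 1.502

1.502 pc


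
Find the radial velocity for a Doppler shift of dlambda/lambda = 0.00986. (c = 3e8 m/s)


v = (dlambda/lambda) * c = 0.00986 * 3e8 = 2.958e+06

2.958e+06 m/s


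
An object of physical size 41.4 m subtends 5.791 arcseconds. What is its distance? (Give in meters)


D = size / theta_rad, theta_rad = 5.791 * pi/(180*3600) = 2.808e-05, D = 1.475e+06

1.475e+06 m


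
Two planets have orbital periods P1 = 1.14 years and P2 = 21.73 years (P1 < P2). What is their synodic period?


1/P_syn = |1/P1 - 1/P2| = |1/1.14 - 1/21.73| => P_syn = 1.2031

1.2031 years


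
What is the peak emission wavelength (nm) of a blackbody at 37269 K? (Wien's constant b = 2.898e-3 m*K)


lam_max = b / T = 2.898e-3 / 37269 = 7.776e-08 m = 77.759 nm

77.759 nm


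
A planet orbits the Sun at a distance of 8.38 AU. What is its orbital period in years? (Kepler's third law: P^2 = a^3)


P = a^(3/2) = 8.38^1.5 = 24.2586

24.2586 years


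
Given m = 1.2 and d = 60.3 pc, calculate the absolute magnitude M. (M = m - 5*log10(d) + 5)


M = m - 5*log10(d) + 5 = 1.2 - 5*log10(60.3) + 5 = -2.7016

-2.7016


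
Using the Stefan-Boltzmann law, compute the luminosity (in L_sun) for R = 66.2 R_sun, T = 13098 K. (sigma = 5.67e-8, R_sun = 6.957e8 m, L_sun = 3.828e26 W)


R = 66.2 * 6.957e8 m = 4.605534e+10 m. L = 4*pi*R^2*sigma*T^4 = 4*pi*(4.605534e+10)^2 * 5.67e-8 * 13098^4 = 4.448082697e+31 W. L/L_sun = 4.448082697e+31 / 3.828e26 = 116198.6075

116198.6075 L_sun


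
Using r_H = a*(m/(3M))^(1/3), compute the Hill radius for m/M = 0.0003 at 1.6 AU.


r_H = a * (m/3M)^(1/3) = 1.6 * (0.0003/3)^(1/3) = 0.0743

0.0743 AU


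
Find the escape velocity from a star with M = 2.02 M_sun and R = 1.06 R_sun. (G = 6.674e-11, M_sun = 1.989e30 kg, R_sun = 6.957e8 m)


M = 2.02 * 1.989e30 kg = 4.01778e+30 kg; R = 1.06 * 6.957e8 m = 7.37442e+08 m. v_esc = sqrt(2GM/R) = sqrt(2 * 6.674e-11 * 4.01778e+30 / 7.37442e+08) = 852780.4606

852780.4606 m/s


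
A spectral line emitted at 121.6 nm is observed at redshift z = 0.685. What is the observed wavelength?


lam_obs = lam_emit * (1 + z) = 121.6 * (1 + 0.685) = 204.896

204.896 nm


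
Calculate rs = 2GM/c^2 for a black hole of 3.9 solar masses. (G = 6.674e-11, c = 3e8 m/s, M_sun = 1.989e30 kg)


M = 3.9 * 1.989e30 kg = 7.7571e+30 kg. rs = 2GM/c^2 = 2 * 6.674e-11 * 7.7571e+30 / (3e8)^2 = 11504.6412

11504.6412 m


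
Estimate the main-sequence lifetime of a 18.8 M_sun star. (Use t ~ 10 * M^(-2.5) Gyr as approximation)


t = 10 * M^(-2.5) = 10 * 18.8^(-2.5) = 0.0065

0.0065 Gyr


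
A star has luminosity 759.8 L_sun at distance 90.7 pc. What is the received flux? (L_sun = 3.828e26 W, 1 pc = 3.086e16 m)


F = L / (4*pi*d^2) = 2.909e+29 / (4*pi*(2.799e+18)^2) = 2.954e-09

2.954e-09 W/m^2


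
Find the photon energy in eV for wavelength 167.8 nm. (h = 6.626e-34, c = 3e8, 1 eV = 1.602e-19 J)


E = hc/lambda = 6.626e-34 * 3e8 / 1.678e-07 = 1.185e-18 J = 7.3947 eV

7.3947 eV


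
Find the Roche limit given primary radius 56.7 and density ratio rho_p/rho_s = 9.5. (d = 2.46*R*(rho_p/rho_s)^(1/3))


d_Roche = 2.46 * 56.7 * 9.5^(1/3) = 295.4106

295.4106


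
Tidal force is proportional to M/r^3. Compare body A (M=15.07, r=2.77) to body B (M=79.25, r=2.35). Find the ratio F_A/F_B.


Ratio = (M1/r1^3) / (M2/r2^3) = (15.07/2.77^3) / (79.25/2.35^3) = 0.1161

0.1161


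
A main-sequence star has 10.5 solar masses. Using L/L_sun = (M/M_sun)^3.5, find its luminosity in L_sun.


L/L_sun = (M/M_sun)^3.5 = 10.5^3.5 = 3751.1337

3751.1337 L_sun


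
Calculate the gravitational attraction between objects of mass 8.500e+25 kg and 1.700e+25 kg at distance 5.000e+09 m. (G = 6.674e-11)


F = G*m1*m2/r^2 = 6.674e-11 * 8.500e+25 * 1.700e+25 / (5.000e+09)^2 = 6.674e-11 * 1.445e+51 / 2.500e+19 = 3.858e+21

3.858e+21 N


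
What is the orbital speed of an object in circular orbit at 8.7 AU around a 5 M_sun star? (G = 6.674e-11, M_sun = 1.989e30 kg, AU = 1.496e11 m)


v = sqrt(GM/r) = sqrt(6.674e-11 * 9.945e+30 / 1.302e+12) = 22582.3988

22582.3988 m/s


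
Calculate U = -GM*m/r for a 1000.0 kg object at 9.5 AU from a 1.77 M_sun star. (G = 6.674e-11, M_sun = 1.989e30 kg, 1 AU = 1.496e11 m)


M = 1.77 * 1.989e30 kg = 3.52053e+30 kg; r = 9.5 AU * 1.496e11 m/AU = 1.4212e+12 m. U = -GM*m/r = -(6.674e-11 * 3.52053e+30 * 1000.0) / 1.4212e+12 = -1.653e+11

-1.653e+11 J


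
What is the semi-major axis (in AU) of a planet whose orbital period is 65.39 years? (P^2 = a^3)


a = P^(2/3) = 65.39^(2/3) = 16.2308

16.2308 AU


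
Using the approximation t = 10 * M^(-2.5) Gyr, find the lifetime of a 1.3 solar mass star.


t = 10 * M^(-2.5) = 10 * 1.3^(-2.5) = 5.1897

5.1897 Gyr


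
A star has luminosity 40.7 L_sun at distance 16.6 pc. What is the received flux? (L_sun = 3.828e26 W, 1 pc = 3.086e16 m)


F = L / (4*pi*d^2) = 1.558e+28 / (4*pi*(5.123e+17)^2) = 4.724e-09

4.724e-09 W/m^2


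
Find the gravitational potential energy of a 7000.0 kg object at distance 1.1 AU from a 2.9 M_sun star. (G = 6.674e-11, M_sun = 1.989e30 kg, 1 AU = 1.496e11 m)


M = 2.9 * 1.989e30 kg = 5.7681e+30 kg; r = 1.1 AU * 1.496e11 m/AU = 1.6456e+11 m. U = -GM*m/r = -(6.674e-11 * 5.7681e+30 * 7000.0) / 1.6456e+11 = -1.638e+13

-1.638e+13 J


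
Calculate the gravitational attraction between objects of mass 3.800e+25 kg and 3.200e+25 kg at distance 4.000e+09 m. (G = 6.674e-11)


F = G*m1*m2/r^2 = 6.674e-11 * 3.800e+25 * 3.200e+25 / (4.000e+09)^2 = 6.674e-11 * 1.216e+51 / 1.600e+19 = 5.072e+21

5.072e+21 N


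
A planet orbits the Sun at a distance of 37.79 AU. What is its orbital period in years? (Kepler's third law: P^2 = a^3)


P = a^(3/2) = 37.79^1.5 = 232.3086

232.3086 years


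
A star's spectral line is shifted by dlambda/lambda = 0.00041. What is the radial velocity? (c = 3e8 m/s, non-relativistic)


v = (dlambda/lambda) * c = 0.00041 * 3e8 = 123000.0

123000.0 m/s


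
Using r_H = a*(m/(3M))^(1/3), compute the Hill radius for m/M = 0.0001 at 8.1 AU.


r_H = a * (m/3M)^(1/3) = 8.1 * (0.0001/3)^(1/3) = 0.2607

0.2607 AU


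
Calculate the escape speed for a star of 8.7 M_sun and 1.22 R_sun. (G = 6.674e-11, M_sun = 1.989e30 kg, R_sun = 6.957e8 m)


M = 8.7 * 1.989e30 kg = 1.73043e+31 kg; R = 1.22 * 6.957e8 m = 8.48754e+08 m. v_esc = sqrt(2GM/R) = sqrt(2 * 6.674e-11 * 1.73043e+31 / 8.48754e+08) = 1.650e+06

1.650e+06 m/s


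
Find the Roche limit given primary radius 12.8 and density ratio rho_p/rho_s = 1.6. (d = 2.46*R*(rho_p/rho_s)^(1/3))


d_Roche = 2.46 * 12.8 * 1.6^(1/3) = 36.8286

36.8286


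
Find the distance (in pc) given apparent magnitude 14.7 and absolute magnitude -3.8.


d = 10^((m - M + 5)/5) = 10^((14.7 - -3.8 + 5)/5) = 50118.7234

50118.7234 pc


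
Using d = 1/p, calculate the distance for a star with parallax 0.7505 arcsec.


d = 1/p = 1/0.7505 = 1.3324

1.3324 pc


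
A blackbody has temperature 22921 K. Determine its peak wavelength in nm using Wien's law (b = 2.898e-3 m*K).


lam_max = b / T = 2.898e-3 / 22921 = 1.264e-07 m = 126.4343 nm

126.4343 nm


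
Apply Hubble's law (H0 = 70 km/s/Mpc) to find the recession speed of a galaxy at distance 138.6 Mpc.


v = H0 * d = 70 * 138.6 = 9702.0

9702.0 km/s


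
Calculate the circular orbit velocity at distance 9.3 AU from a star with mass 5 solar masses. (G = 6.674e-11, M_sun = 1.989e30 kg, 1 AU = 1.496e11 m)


v = sqrt(GM/r) = sqrt(6.674e-11 * 9.945e+30 / 1.391e+12) = 21841.7898

21841.7898 m/s


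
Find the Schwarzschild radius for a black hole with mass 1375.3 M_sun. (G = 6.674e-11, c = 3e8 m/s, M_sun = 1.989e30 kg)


M = 1375.3 * 1.989e30 kg = 2.7354717e+33 kg. rs = 2GM/c^2 = 2 * 6.674e-11 * 2.7354717e+33 / (3e8)^2 = 4.057e+06

4.057e+06 m


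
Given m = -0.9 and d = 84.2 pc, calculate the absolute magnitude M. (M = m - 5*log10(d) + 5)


M = m - 5*log10(d) + 5 = -0.9 - 5*log10(84.2) + 5 = -5.5266

-5.5266


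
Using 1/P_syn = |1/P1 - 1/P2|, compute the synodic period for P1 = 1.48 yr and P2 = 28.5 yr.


1/P_syn = |1/P1 - 1/P2| = |1/1.48 - 1/28.5| => P_syn = 1.5611

1.5611 years


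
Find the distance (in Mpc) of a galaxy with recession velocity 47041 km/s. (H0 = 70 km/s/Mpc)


d = v / H0 = 47041 / 70 = 672.0143

672.0143 Mpc


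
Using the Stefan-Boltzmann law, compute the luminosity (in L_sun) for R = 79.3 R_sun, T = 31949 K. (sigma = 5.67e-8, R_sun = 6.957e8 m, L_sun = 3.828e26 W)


R = 79.3 * 6.957e8 m = 5.516901e+10 m. L = 4*pi*R^2*sigma*T^4 = 4*pi*(5.516901e+10)^2 * 5.67e-8 * 31949^4 = 2.259500187e+33 W. L/L_sun = 2.259500187e+33 / 3.828e26 = 5.903e+06

5.903e+06 L_sun


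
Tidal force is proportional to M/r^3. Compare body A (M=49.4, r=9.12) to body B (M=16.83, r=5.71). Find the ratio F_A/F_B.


Ratio = (M1/r1^3) / (M2/r2^3) = (49.4/9.12^3) / (16.83/5.71^3) = 0.7204

0.7204


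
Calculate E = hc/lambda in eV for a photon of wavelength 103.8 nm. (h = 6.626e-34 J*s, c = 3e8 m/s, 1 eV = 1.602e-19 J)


E = hc/lambda = 6.626e-34 * 3e8 / 1.038e-07 = 1.915e-18 J = 11.954 eV

11.954 eV
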